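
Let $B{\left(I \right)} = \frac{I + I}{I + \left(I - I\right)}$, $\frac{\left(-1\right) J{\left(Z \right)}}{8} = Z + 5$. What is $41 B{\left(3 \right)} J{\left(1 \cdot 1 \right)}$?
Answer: $-3936$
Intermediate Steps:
$J{\left(Z \right)} = -40 - 8 Z$ ($J{\left(Z \right)} = - 8 \left(Z + 5\right) = - 8 \left(5 + Z\right) = -40 - 8 Z$)
$B{\left(I \right)} = 2$ ($B{\left(I \right)} = \frac{2 I}{I + 0} = \frac{2 I}{I} = 2$)
$41 B{\left(3 \right)} J{\left(1 \cdot 1 \right)} = 41 \cdot 2 \left(-40 - 8 \cdot 1 \cdot 1\right) = 82 \left(-40 - 8\right) = 82 \left(-48\right) = -3936$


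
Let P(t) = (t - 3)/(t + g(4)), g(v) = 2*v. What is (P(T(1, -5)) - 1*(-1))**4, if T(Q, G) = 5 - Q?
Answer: 28561/20736 ≈ 1.3774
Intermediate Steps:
P(t) = (-3 + t)/(8 + t) (P(t) = (t - 3)/(t + 2*4) = (-3 + t)/(t + 8) = (-3 + t)/(8 + t))
(P(T(1, -5)) - 1*(-1))**4 = ((-3 + (5 - 1*1))/(8 + (5 - 1*1)) - 1*(-1))**4 = ((-3 + (5 - 1))/(8 + (5 - 1)) + 1)**4 = ((-3 + 4)/(8 + 4) + 1)**4 = (1/12 + 1)**4 = (13/12)**4 = 28561/20736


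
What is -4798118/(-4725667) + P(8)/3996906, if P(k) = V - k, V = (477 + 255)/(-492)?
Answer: 786280853254765/774409918238382 ≈ 1.0153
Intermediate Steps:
V = -61/41 (V = 732*(-1/492) = -61/41 ≈ -1.4878)
P(k) = -61/41 - k
-4798118/(-4725667) + P(8)/3996906 = -4798118/(-4725667) + (-61/41 - 1*8)/3996906 = -4798118*(-1/4725667) + (-61/41 - 8)*(1/3996906) = 4798118/4725667 - 389/41*1/3996906 = 4798118/4725667 - 389/163873146 = 786280853254765/774409918238382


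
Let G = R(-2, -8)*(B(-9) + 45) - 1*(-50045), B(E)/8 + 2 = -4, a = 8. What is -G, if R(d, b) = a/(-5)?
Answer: -250249/5 ≈ -50050.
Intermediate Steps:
R(d, b) = -8/5 (R(d, b) = 8/(-5) = 8*(-1/5) = -8/5)
B(E) = -48 (B(E) = -16 + 8*(-4) = -16 - 32 = -48)
G = 250249/5 (G = -8*(-48 + 45)/5 - 1*(-50045) = -8/5*(-3) + 50045 = 24/5 + 50045 = 250249/5 ≈ 50050.)
-G = -1*250249/5 = -250249/5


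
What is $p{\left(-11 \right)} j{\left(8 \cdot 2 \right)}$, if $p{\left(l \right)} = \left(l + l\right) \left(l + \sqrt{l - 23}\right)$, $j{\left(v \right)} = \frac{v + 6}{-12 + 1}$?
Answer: $-484 + 44 i \sqrt{34} \approx -484.0 + 256.56 i$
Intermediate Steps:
$j{\left(v \right)} = - \frac{6}{11} - \frac{v}{11}$ ($j{\left(v \right)} = \frac{6 + v}{-11} = \left(6 + v\right) \left(- \frac{1}{11}\right) = - \frac{6}{11} - \frac{v}{11}$)
$p{\left(l \right)} = 2 l \left(l + \sqrt{-23 + l}\right)$
$p{\left(-11 \right)} j{\left(8 \cdot 2 \right)} = 2 \left(-11\right) \left(-11 + \sqrt{-23 - 11}\right) \left(- \frac{6}{11} - \frac{8 \cdot 2}{11}\right) = 2 \left(-11\right) \left(-11 + \sqrt{-34}\right) \left(- \frac{6}{11} - \frac{16}{11}\right) = 2 \left(-11\right) \left(-11 + i \sqrt{34}\right) \left(- \frac{6}{11} - \frac{16}{11}\right) = \left(242 - 22 i \sqrt{34}\right) \left(-2\right) = -484 + 44 i \sqrt{34}$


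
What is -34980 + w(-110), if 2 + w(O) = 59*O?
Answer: -41472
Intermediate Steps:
w(O) = -2 + 59*O
-34980 + w(-110) = -34980 + (-2 + 59*(-110)) = -34980 + (-2 - 6490) = -34980 - 6492 = -41472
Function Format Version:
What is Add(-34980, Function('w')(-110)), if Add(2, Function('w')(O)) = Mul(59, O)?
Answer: -41472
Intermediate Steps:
Function('w')(O) = Add(-2, Mul(59, O))
Add(-34980, Function('w')(-110)) = Add(-34980, Add(-2, Mul(59, -110))) = Add(-34980, Add(-2, -6490)) = Add(-34980, -6492) = -41472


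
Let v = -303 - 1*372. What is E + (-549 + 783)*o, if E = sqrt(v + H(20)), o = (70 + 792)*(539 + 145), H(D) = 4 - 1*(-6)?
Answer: 137968272 + I*sqrt(665) ≈ 1.3797e+8 + 25.788*I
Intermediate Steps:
H(D) = 10 (H(D) = 4 + 6 = 10)
o = 589608 (o = 862*684 = 589608)
v = -675 (v = -303 - 372 = -675)
E = I*sqrt(665) (E = sqrt(-675 + 10) = sqrt(-665) = I*sqrt(665) ≈ 25.788*I)
E + (-549 + 783)*o = I*sqrt(665) + (-549 + 783)*589608 = I*sqrt(665) + 234*589608 = I*sqrt(665) + 137968272 = 137968272 + I*sqrt(665)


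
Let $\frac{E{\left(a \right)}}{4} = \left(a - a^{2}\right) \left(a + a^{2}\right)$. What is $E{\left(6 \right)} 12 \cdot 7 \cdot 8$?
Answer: $-3386880$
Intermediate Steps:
$E{\left(a \right)} = 4 \left(a + a^{2}\right) \left(a - a^{2}\right)$ ($E{\left(a \right)} = 4 \left(a - a^{2}\right) \left(a + a^{2}\right) = 4 \left(a + a^{2}\right) \left(a - a^{2}\right)$)
$E{\left(6 \right)} 12 \cdot 7 \cdot 8 = 4 \cdot 6^{2} \left(1 - 6^{2}\right) 12 \cdot 7 \cdot 8 = 4 \cdot 36 \left(1 - 36\right) 84 \cdot 8 = 4 \cdot 36 \left(1 - 36\right) 672 = 4 \cdot 36 \left(-35\right) 672 = \left(-5040\right) 672 = -3386880$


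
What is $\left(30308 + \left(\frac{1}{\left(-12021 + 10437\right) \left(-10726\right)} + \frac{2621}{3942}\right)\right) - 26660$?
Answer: $\frac{13575976028075}{3720806496} \approx 3648.7$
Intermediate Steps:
$\left(30308 + \left(\frac{1}{\left(-12021 + 10437\right) \left(-10726\right)} + \frac{2621}{3942}\right)\right) - 26660 = \left(30308 + \left(\frac{1}{-1584} \left(- \frac{1}{10726}\right) + 2621 \cdot \frac{1}{3942}\right)\right) - 26660 = \left(30308 + \left(\left(- \frac{1}{1584}\right) \left(- \frac{1}{10726}\right) + \frac{2621}{3942}\right)\right) - 26660 = \left(30308 + \left(\frac{1}{16989984} + \frac{2621}{3942}\right)\right) - 26660 = \left(30308 + \frac{2473930667}{3720806496}\right) - 26660 = \frac{112772677211435}{3720806496} - 26660 = \frac{13575976028075}{3720806496}$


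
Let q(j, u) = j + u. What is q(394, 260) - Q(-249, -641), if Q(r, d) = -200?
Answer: 854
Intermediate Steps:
q(394, 260) - Q(-249, -641) = (394 + 260) - 1*(-200) = 654 + 200 = 854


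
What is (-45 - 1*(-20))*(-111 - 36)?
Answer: 3675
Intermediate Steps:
(-45 - 1*(-20))*(-111 - 36) = (-45 + 20)*(-147) = -25*(-147) = 3675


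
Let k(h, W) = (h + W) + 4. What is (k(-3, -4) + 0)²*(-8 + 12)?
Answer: 36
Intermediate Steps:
k(h, W) = 4 + W + h (k(h, W) = (W + h) + 4 = 4 + W + h)
(k(-3, -4) + 0)²*(-8 + 12) = ((4 - 4 - 3) + 0)²*(-8 + 12) = (-3 + 0)²*4 = (-3)²*4 = 9*4 = 36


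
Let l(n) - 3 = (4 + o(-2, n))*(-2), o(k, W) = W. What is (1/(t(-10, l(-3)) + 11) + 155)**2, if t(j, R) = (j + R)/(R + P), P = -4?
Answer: 4713241/196 ≈ 24047.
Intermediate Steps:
l(n) = -5 - 2*n (l(n) = 3 + (4 + n)*(-2) = 3 + (-8 - 2*n) = -5 - 2*n)
t(j, R) = (R + j)/(-4 + R) (t(j, R) = (j + R)/(R - 4) = (R + j)/(-4 + R))
(1/(t(-10, l(-3)) + 11) + 155)**2 = (1/(((-5 - 2*(-3)) - 10)/(-4 + (-5 - 2*(-3))) + 11) + 155)**2 = (1/(((-5 + 6) - 10)/(-4 + (-5 + 6)) + 11) + 155)**2 = (1/((1 - 10)/(-4 + 1) + 11) + 155)**2 = (1/(-9/(-3) + 11) + 155)**2 = (1/(-1/3*(-9) + 11) + 155)**2 = (1/(3 + 11) + 155)**2 = (1/14 + 155)**2 = (2171/14)**2 = 4713241/196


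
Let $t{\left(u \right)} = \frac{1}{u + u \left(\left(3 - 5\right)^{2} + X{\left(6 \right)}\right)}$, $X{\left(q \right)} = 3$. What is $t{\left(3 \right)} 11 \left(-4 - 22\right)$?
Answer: $- \frac{143}{12} \approx -11.917$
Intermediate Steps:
$t{\left(u \right)} = \frac{1}{8 u}$ ($t{\left(u \right)} = \frac{1}{u + u \left(\left(3 - 5\right)^{2} + 3\right)} = \frac{1}{u + u \left(\left(-2\right)^{2} + 3\right)} = \frac{1}{u + u \left(4 + 3\right)} = \frac{1}{u + u 7} = \frac{1}{u + 7 u} = \frac{1}{8 u}$)
$t{\left(3 \right)} 11 \left(-4 - 22\right) = \frac{1}{8 \cdot 3} \cdot 11 \left(-4 - 22\right) = \frac{1}{8} \cdot \frac{1}{3} \cdot 11 \left(-4 - 22\right) = \frac{1}{24} \cdot 11 \left(-26\right) = \frac{11}{24} \left(-26\right) = - \frac{143}{12}$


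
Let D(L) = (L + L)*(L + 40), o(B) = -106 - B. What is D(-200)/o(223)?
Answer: -64000/329 ≈ -194.53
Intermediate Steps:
D(L) = 2*L*(40 + L) (D(L) = (2*L)*(40 + L) = 2*L*(40 + L))
D(-200)/o(223) = (2*(-200)*(40 - 200))/(-106 - 1*223) = (2*(-200)*(-160))/(-106 - 223) = 64000/(-329) = 64000*(-1/329) = -64000/329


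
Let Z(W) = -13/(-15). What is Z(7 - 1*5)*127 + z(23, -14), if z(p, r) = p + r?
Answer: 1786/15 ≈ 119.07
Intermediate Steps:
Z(W) = 13/15 (Z(W) = -13*(-1/15) = 13/15)
Z(7 - 1*5)*127 + z(23, -14) = (13/15)*127 + (23 - 14) = 1651/15 + 9 = 1786/15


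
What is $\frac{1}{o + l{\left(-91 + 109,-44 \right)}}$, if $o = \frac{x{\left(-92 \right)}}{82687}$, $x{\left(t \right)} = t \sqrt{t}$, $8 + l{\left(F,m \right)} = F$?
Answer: $\frac{34185699845}{341857387794} + \frac{3803602 i \sqrt{23}}{170928693897} \approx 0.1 + 0.00010672 i$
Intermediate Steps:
$l{\left(F,m \right)} = -8 + F$
$x{\left(t \right)} = t^{\frac{3}{2}}$
$o = - \frac{184 i \sqrt{23}}{82687}$ ($o = \frac{\left(-92\right)^{\frac{3}{2}}}{82687} = - 184 i \sqrt{23} \cdot \frac{1}{82687} = - \frac{184 i \sqrt{23}}{82687} \approx - 0.010672 i$)
$\frac{1}{o + l{\left(-91 + 109,-44 \right)}} = \frac{1}{- \frac{184 i \sqrt{23}}{82687} + \left(-8 + \left(-91 + 109\right)\right)} = \frac{1}{- \frac{184 i \sqrt{23}}{82687} + \left(-8 + 18\right)} = \frac{1}{- \frac{184 i \sqrt{23}}{82687} + 10} = \frac{1}{10 - \frac{184 i \sqrt{23}}{82687}}$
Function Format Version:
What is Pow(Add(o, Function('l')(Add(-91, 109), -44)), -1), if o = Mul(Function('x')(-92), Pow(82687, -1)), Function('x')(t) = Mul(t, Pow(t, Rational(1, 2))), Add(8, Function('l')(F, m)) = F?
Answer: Add(Rational(34185699845, 341857387794), Mul(Rational(3803602, 170928693897), I, Pow(23, Rational(1, 2)))) ≈ Add(0.10000, Mul(0.00010672, I))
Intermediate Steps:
Function('l')(F, m) = Add(-8, F)
Function('x')(t) = Pow(t, Rational(3, 2))
o = Mul(Rational(-184, 82687), I, Pow(23, Rational(1, 2))) (o = Mul(Pow(-92, Rational(3, 2)), Pow(82687, -1)) = Mul(Mul(-184, I, Pow(23, Rational(1, 2))), Rational(1, 82687)) = Mul(Rational(-184, 82687), I, Pow(23, Rational(1, 2))) ≈ Mul(-0.010672, I))
Pow(Add(o, Function('l')(Add(-91, 109), -44)), -1) = Pow(Add(Mul(Rational(-184, 82687), I, Pow(23, Rational(1, 2))), Add(-8, Add(-91, 109))), -1) = Pow(Add(Mul(Rational(-184, 82687), I, Pow(23, Rational(1, 2))), Add(-8, 18)), -1) = Pow(Add(Mul(Rational(-184, 82687), I, Pow(23, Rational(1, 2))), 10), -1) = Pow(Add(10, Mul(Rational(-184, 82687), I, Pow(23, Rational(1, 2)))), -1)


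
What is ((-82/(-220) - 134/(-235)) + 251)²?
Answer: 67864939081/1069156 ≈ 63475.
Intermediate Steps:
((-82/(-220) - 134/(-235)) + 251)² = ((-82*(-1/220) - 134*(-1/235)) + 251)² = ((41/110 + 134/235) + 251)² = (975/1034 + 251)² = (260509/1034)² = 67864939081/1069156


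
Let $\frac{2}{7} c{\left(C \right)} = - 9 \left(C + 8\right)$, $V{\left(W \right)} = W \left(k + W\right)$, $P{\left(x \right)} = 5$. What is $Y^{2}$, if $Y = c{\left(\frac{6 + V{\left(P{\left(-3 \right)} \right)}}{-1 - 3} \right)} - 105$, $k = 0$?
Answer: $\frac{815409}{64} \approx 12741.0$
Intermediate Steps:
$V{\left(W \right)} = W^{2}$ ($V{\left(W \right)} = W \left(0 + W\right) = W W = W^{2}$)
$c{\left(C \right)} = -252 - \frac{63 C}{2}$ ($c{\left(C \right)} = \frac{7 \left(- 9 \left(C + 8\right)\right)}{2} = \frac{7 \left(- 9 \left(8 + C\right)\right)}{2} = \frac{7 \left(-72 - 9 C\right)}{2} = -252 - \frac{63 C}{2}$)
$Y = - \frac{903}{8}$ ($Y = \left(-252 - \frac{63 \frac{6 + 5^{2}}{-1 - 3}}{2}\right) - 105 = \left(-252 - \frac{63 \frac{6 + 25}{-4}}{2}\right) - 105 = \left(-252 - \frac{63 \cdot 31 \left(- \frac{1}{4}\right)}{2}\right) - 105 = \left(-252 - - \frac{1953}{8}\right) - 105 = \left(-252 + \frac{1953}{8}\right) - 105 = - \frac{63}{8} - 105 = - \frac{903}{8} \approx -112.88$)
$Y^{2} = \left(- \frac{903}{8}\right)^{2} = \frac{815409}{64}$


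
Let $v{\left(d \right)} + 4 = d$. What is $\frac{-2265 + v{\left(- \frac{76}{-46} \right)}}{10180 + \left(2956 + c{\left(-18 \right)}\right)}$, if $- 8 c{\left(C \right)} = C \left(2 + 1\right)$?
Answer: $- \frac{208596}{1209133} \approx -0.17252$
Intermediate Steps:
$v{\left(d \right)} = -4 + d$
$c{\left(C \right)} = - \frac{3 C}{8}$ ($c{\left(C \right)} = - \frac{C \left(2 + 1\right)}{8} = - \frac{C 3}{8} = - \frac{3 C}{8}$)
$\frac{-2265 + v{\left(- \frac{76}{-46} \right)}}{10180 + \left(2956 + c{\left(-18 \right)}\right)} = \frac{-2265 - \left(4 + \frac{76}{-46}\right)}{10180 + \left(2956 - - \frac{27}{4}\right)} = \frac{-2265 - \frac{54}{23}}{10180 + \left(2956 + \frac{27}{4}\right)} = \frac{-2265 + \left(-4 + \frac{38}{23}\right)}{10180 + \frac{11851}{4}} = \frac{-2265 - \frac{54}{23}}{\frac{52571}{4}} = \left(- \frac{52149}{23}\right) \frac{4}{52571} = - \frac{208596}{1209133}$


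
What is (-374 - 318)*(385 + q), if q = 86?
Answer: -325932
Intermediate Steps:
(-374 - 318)*(385 + q) = (-374 - 318)*(385 + 86) = -692*471 = -325932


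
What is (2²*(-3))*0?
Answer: 0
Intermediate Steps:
(2²*(-3))*0 = (4*(-3))*0 = -12*0 = 0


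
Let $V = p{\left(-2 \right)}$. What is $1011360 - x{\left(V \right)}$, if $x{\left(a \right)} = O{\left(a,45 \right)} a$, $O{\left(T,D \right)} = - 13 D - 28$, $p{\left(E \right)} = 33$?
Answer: $1031589$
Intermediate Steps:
$O{\left(T,D \right)} = -28 - 13 D$
$V = 33$
$x{\left(a \right)} = - 613 a$ ($x{\left(a \right)} = \left(-28 - 585\right) a = - 613 a$)
$1011360 - x{\left(V \right)} = 1011360 - \left(-613\right) 33 = 1011360 - -20229 = 1011360 + 20229 = 1031589$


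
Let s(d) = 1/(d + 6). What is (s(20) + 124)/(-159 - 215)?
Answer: -3225/9724 ≈ -0.33165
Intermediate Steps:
s(d) = 1/(6 + d)
(s(20) + 124)/(-159 - 215) = (1/(6 + 20) + 124)/(-159 - 215) = (1/26 + 124)/(-374) = (1/26 + 124)*(-1/374) = (3225/26)*(-1/374) = -3225/9724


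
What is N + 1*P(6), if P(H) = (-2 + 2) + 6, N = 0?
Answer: 6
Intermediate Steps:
P(H) = 6 (P(H) = 0 + 6 = 6)
N + 1*P(6) = 0 + 1*6 = 0 + 6 = 6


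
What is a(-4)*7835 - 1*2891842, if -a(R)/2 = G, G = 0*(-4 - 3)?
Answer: -2891842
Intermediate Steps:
G = 0 (G = 0*(-7) = 0)
a(R) = 0 (a(R) = -2*0 = 0)
a(-4)*7835 - 1*2891842 = 0*7835 - 1*2891842 = 0 - 2891842 = -2891842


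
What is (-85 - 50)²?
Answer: 18225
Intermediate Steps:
(-85 - 50)² = (-135)² = 18225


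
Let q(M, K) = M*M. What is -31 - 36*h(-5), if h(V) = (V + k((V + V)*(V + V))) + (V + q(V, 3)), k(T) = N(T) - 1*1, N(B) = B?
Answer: -4135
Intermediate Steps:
q(M, K) = M²
k(T) = -1 + T (k(T) = T - 1*1 = T - 1 = -1 + T)
h(V) = -1 + 2*V + 5*V² (h(V) = (V + (-1 + (V + V)*(V + V))) + (V + V²) = (V + (-1 + (2*V)*(2*V))) + (V + V²) = (V + (-1 + 4*V²)) + (V + V²) = (-1 + V + 4*V²) + (V + V²) = -1 + 2*V + 5*V²)
-31 - 36*h(-5) = -31 - 36*(-1 + 2*(-5) + 5*(-5)²) = -31 - 36*(-1 - 10 + 5*25) = -31 - 36*(-1 - 10 + 125) = -31 - 36*114 = -31 - 4104 = -4135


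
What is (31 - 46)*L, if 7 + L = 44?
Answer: -555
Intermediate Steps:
L = 37 (L = -7 + 44 = 37)
(31 - 46)*L = (31 - 46)*37 = -15*37 = -555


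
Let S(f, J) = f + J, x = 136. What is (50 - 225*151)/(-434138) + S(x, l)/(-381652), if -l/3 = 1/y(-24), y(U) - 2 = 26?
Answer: 180439669855/2319654903664 ≈ 0.077787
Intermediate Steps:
y(U) = 28 (y(U) = 2 + 26 = 28)
l = -3/28 ≈ -0.10714
S(f, J) = J + f
(50 - 225*151)/(-434138) + S(x, l)/(-381652) = (50 - 225*151)/(-434138) + (-3/28 + 136)/(-381652) = (50 - 33975)*(-1/434138) + (3805/28)*(-1/381652) = -33925*(-1/434138) - 3805/10686256 = 33925/434138 - 3805/10686256 = 180439669855/2319654903664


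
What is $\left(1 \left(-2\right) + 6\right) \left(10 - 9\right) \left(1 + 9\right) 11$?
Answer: $440$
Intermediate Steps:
$\left(1 \left(-2\right) + 6\right) \left(10 - 9\right) \left(1 + 9\right) 11 = \left(-2 + 6\right) 1 \cdot 10 \cdot 11 = 4 \cdot 10 \cdot 11 = 40 \cdot 11 = 440$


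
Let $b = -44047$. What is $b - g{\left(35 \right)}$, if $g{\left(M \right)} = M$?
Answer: $-44082$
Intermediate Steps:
$b - g{\left(35 \right)} = -44047 - 35 = -44082$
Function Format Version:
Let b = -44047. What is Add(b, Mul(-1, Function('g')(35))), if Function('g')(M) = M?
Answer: -44082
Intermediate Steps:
Add(b, Mul(-1, Function('g')(35))) = Add(-44047, Mul(-1, 35)) = Add(-44047, -35) = -44082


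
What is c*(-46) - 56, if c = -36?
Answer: 1600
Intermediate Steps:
c*(-46) - 56 = -36*(-46) - 56 = 1656 - 56 = 1600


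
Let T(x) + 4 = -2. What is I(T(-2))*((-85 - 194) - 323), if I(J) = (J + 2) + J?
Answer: 6020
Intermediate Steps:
T(x) = -6 (T(x) = -4 - 2 = -6)
I(J) = 2 + 2*J (I(J) = (2 + J) + J = 2 + 2*J)
I(T(-2))*((-85 - 194) - 323) = (2 + 2*(-6))*((-85 - 194) - 323) = (2 - 12)*(-279 - 323) = -10*(-602) = 6020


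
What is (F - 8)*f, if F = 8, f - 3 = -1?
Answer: 0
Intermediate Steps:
f = 2 (f = 3 - 1 = 2)
(F - 8)*f = (8 - 8)*2 = 0*2 = 0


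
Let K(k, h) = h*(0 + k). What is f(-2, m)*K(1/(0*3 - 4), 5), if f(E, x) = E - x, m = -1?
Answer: 5/4 ≈ 1.2500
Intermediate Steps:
K(k, h) = h*k
f(-2, m)*K(1/(0*3 - 4), 5) = (-2 - 1*(-1))*(5/(0*3 - 4)) = (-2 + 1)*(5/(0 - 4)) = -5/(-4) = -5*(-1)/4 = -1*(-5/4) = 5/4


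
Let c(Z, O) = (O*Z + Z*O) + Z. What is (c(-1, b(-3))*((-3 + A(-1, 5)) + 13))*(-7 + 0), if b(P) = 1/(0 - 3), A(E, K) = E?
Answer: 21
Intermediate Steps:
b(P) = -1/3 (b(P) = 1/(-3) = -1/3)
c(Z, O) = Z + 2*O*Z (c(Z, O) = (O*Z + O*Z) + Z = 2*O*Z + Z = Z + 2*O*Z)
(c(-1, b(-3))*((-3 + A(-1, 5)) + 13))*(-7 + 0) = ((-(1 + 2*(-1/3)))*((-3 - 1) + 13))*(-7 + 0) = ((-(1 - 2/3))*(-4 + 13))*(-7) = (-1*1/3*9)*(-7) = -1/3*9*(-7) = -3*(-7) = 21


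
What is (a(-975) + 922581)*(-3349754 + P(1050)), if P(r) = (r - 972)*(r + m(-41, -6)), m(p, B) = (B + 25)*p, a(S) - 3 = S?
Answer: -3067682463144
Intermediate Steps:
a(S) = 3 + S
m(p, B) = p*(25 + B) (m(p, B) = (25 + B)*p = p*(25 + B))
P(r) = (-972 + r)*(-779 + r) (P(r) = (r - 972)*(r - 41*(25 - 6)) = (-972 + r)*(r - 41*19) = (-972 + r)*(r - 779) = (-972 + r)*(-779 + r))
(a(-975) + 922581)*(-3349754 + P(1050)) = ((3 - 975) + 922581)*(-3349754 + (757188 + 1050² - 1751*1050)) = (-972 + 922581)*(-3349754 + (757188 + 1102500 - 1838550)) = 921609*(-3349754 + 21138) = 921609*(-3328616) = -3067682463144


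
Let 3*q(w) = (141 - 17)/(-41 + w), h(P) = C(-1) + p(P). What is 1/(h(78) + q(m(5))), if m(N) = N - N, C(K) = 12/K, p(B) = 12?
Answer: -123/124 ≈ -0.99194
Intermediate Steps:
h(P) = 0 (h(P) = 12/(-1) + 12 = 12*(-1) + 12 = -12 + 12 = 0)
m(N) = 0
q(w) = 124/(3*(-41 + w)) (q(w) = ((141 - 17)/(-41 + w))/3 = (124/(-41 + w))/3 = 124/(3*(-41 + w)))
1/(h(78) + q(m(5))) = 1/(0 + 124/(3*(-41 + 0))) = 1/(0 + (124/3)/(-41)) = 1/(0 + (124/3)*(-1/41)) = 1/(0 - 124/123) = 1/(-124/123) = -123/124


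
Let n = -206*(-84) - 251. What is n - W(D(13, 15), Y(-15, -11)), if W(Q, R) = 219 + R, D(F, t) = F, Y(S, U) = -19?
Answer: 16853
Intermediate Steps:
n = 17053 (n = 17304 - 251 = 17053)
n - W(D(13, 15), Y(-15, -11)) = 17053 - (219 - 19) = 17053 - 1*200 = 17053 - 200 = 16853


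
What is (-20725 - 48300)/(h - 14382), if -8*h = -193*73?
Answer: 552200/100967 ≈ 5.4691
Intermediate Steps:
h = 14089/8 (h = -(-193)*73/8 = -⅛*(-14089) = 14089/8 ≈ 1761.1)
(-20725 - 48300)/(h - 14382) = (-20725 - 48300)/(14089/8 - 14382) = -69025/(-100967/8) = -69025*(-8/100967) = 552200/100967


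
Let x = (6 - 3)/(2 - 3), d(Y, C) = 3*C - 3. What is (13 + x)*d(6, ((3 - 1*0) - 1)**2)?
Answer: 90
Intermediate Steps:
d(Y, C) = -3 + 3*C
x = -3 (x = 3/(-1) = 3*(-1) = -3)
(13 + x)*d(6, ((3 - 1*0) - 1)**2) = (13 - 3)*(-3 + 3*((3 - 1*0) - 1)**2) = 10*(-3 + 3*((3 + 0) - 1)**2) = 10*(-3 + 3*(3 - 1)**2) = 10*(-3 + 3*2**2) = 10*(-3 + 3*4) = 10*(-3 + 12) = 10*9 = 90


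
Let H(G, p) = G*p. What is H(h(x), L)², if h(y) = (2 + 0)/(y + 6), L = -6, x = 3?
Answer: 16/9 ≈ 1.7778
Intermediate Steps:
h(y) = 2/(6 + y)
H(h(x), L)² = ((2/(6 + 3))*(-6))² = ((2/9)*(-6))² = (-4/3)² = 16/9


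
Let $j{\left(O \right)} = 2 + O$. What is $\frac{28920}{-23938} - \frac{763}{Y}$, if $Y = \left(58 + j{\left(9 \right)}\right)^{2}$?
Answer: $- \frac{77976407}{56984409} \approx -1.3684$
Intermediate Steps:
$Y = 4761$ ($Y = \left(58 + \left(2 + 9\right)\right)^{2} = \left(58 + 11\right)^{2} = 69^{2} = 4761$)
$\frac{28920}{-23938} - \frac{763}{Y} = \frac{28920}{-23938} - \frac{763}{4761} = 28920 \left(- \frac{1}{23938}\right) - \frac{763}{4761} = - \frac{14460}{11969} - \frac{763}{4761} = - \frac{77976407}{56984409}$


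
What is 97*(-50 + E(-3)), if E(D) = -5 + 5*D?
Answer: -6790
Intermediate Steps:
97*(-50 + E(-3)) = 97*(-50 + (-5 + 5*(-3))) = 97*(-50 + (-5 - 15)) = 97*(-50 - 20) = 97*(-70) = -6790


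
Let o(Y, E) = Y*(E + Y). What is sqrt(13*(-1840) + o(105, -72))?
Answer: I*sqrt(20455) ≈ 143.02*I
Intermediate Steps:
sqrt(13*(-1840) + o(105, -72)) = sqrt(13*(-1840) + 105*(-72 + 105)) = sqrt(-23920 + 105*33) = sqrt(-23920 + 3465) = sqrt(-20455) = I*sqrt(20455)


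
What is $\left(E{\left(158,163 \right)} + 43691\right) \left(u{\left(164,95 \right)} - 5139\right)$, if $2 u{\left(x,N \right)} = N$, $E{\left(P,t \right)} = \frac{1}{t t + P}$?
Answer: $- \frac{5945494026257}{26727} \approx -2.2245 \cdot 10^{8}$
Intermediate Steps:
$E{\left(P,t \right)} = \frac{1}{P + t^{2}}$ ($E{\left(P,t \right)} = \frac{1}{t^{2} + P} = \frac{1}{P + t^{2}}$)
$u{\left(x,N \right)} = \frac{N}{2}$
$\left(E{\left(158,163 \right)} + 43691\right) \left(u{\left(164,95 \right)} - 5139\right) = \left(\frac{1}{158 + 163^{2}} + 43691\right) \left(\frac{1}{2} \cdot 95 - 5139\right) = \left(\frac{1}{158 + 26569} + 43691\right) \left(\frac{95}{2} - 5139\right) = \left(\frac{1}{26727} + 43691\right) \left(- \frac{10183}{2}\right) = \frac{1167729358}{26727} \left(- \frac{10183}{2}\right) = - \frac{5945494026257}{26727}$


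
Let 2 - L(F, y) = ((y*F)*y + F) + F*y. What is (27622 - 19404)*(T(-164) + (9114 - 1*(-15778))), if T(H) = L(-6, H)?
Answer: 1522729656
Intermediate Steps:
L(F, y) = 2 - F - F*y - F*y**2 (L(F, y) = 2 - (((y*F)*y + F) + F*y) = 2 - (((F*y)*y + F) + F*y) = 2 - ((F*y**2 + F) + F*y) = 2 - ((F + F*y**2) + F*y) = 2 - (F + F*y + F*y**2) = 2 + (-F - F*y - F*y**2) = 2 - F - F*y - F*y**2)
T(H) = 8 + 6*H + 6*H**2 (T(H) = 2 - 1*(-6) - 1*(-6)*H - 1*(-6)*H**2 = 2 + 6 + 6*H + 6*H**2 = 8 + 6*H + 6*H**2)
(27622 - 19404)*(T(-164) + (9114 - 1*(-15778))) = (27622 - 19404)*((8 + 6*(-164) + 6*(-164)**2) + (9114 - 1*(-15778))) = 8218*((8 - 984 + 6*26896) + (9114 + 15778)) = 8218*((8 - 984 + 161376) + 24892) = 8218*(160400 + 24892) = 8218*185292 = 1522729656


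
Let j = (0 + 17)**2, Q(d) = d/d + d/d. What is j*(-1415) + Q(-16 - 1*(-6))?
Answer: -408933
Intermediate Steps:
Q(d) = 2 (Q(d) = 1 + 1 = 2)
j = 289 (j = 17**2 = 289)
j*(-1415) + Q(-16 - 1*(-6)) = 289*(-1415) + 2 = -408935 + 2 = -408933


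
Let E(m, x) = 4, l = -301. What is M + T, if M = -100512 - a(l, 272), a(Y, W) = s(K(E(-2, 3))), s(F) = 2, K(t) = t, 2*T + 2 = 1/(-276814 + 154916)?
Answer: -24505154941/243796 ≈ -1.0052e+5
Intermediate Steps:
T = -243797/243796 (T = -1 + 1/(2*(-276814 + 154916)) = -1 + (½)/(-121898) = -1 + (½)*(-1/121898) = -1 - 1/243796 = -243797/243796 ≈ -1.0000)
a(Y, W) = 2
M = -100514 (M = -100512 - 1*2 = -100512 - 2 = -100514)
M + T = -100514 - 243797/243796 = -24505154941/243796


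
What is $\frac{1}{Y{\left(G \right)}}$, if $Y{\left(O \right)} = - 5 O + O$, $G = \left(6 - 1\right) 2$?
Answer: $- \frac{1}{40} \approx -0.025$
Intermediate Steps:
$G = 10$ ($G = 5 \cdot 2 = 10$)
$Y{\left(O \right)} = - 4 O$
$\frac{1}{Y{\left(G \right)}} = \frac{1}{\left(-4\right) 10} = \frac{1}{-40} = - \frac{1}{40}$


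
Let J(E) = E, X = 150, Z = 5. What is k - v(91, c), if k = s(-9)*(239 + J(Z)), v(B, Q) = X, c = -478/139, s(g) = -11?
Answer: -2834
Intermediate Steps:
c = -478/139 (c = -478*1/139 = -478/139 ≈ -3.4389)
v(B, Q) = 150
k = -2684 (k = -11*(239 + 5) = -11*244 = -2684)
k - v(91, c) = -2684 - 1*150 = -2684 - 150 = -2834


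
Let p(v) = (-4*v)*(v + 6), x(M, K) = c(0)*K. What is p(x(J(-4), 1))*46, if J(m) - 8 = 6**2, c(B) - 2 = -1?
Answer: -1288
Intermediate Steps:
c(B) = 1 (c(B) = 2 - 1 = 1)
J(m) = 44 (J(m) = 8 + 6**2 = 8 + 36 = 44)
x(M, K) = K (x(M, K) = 1*K = K)
p(v) = -4*v*(6 + v) (p(v) = (-4*v)*(6 + v) = -4*v*(6 + v))
p(x(J(-4), 1))*46 = -4*1*(6 + 1)*46 = -4*1*7*46 = -28*46 = -1288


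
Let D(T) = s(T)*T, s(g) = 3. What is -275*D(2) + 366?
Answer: -1284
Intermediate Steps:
D(T) = 3*T
-275*D(2) + 366 = -825*2 + 366 = -275*6 + 366 = -1650 + 366 = -1284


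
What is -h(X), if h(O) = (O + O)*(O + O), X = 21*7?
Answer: -86436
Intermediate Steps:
X = 147
h(O) = 4*O**2 (h(O) = (2*O)*(2*O) = 4*O**2)
-h(X) = -4*147**2 = -4*21609 = -1*86436 = -86436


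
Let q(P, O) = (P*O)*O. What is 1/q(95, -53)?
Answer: 1/266855 ≈ 3.7474e-6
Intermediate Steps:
q(P, O) = P*O² (q(P, O) = (O*P)*O = P*O²)
1/q(95, -53) = 1/(95*(-53)²) = 1/(95*2809) = 1/266855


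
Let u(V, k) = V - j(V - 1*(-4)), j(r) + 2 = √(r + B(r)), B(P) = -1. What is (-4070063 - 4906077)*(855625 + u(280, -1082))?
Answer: -7682741058980 + 8976140*√283 ≈ -7.6826e+12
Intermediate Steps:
j(r) = -2 + √(-1 + r) (j(r) = -2 + √(r - 1) = -2 + √(-1 + r))
u(V, k) = 2 + V - √(3 + V) (u(V, k) = V - (-2 + √(-1 + (V - 1*(-4)))) = V - (-2 + √(-1 + (V + 4))) = V - (-2 + √(-1 + (4 + V))) = V - (-2 + √(3 + V)) = V + (2 - √(3 + V)) = 2 + V - √(3 + V))
(-4070063 - 4906077)*(855625 + u(280, -1082)) = (-4070063 - 4906077)*(855625 + (2 + 280 - √(3 + 280))) = -8976140*(855625 + (2 + 280 - √283)) = -8976140*(855625 + (282 - √283)) = -8976140*(855907 - √283) = -7682741058980 + 8976140*√283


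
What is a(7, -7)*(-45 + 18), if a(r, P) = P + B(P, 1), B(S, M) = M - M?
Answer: 189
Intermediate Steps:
B(S, M) = 0
a(r, P) = P (a(r, P) = P + 0 = P)
a(7, -7)*(-45 + 18) = -7*(-45 + 18) = -7*(-27) = 189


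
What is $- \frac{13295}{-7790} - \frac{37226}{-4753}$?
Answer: $\frac{10090905}{1057882} \approx 9.5388$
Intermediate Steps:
$- \frac{13295}{-7790} - \frac{37226}{-4753} = \left(-13295\right) \left(- \frac{1}{7790}\right) - - \frac{5318}{679} = \frac{2659}{1558} + \frac{5318}{679} = \frac{10090905}{1057882}$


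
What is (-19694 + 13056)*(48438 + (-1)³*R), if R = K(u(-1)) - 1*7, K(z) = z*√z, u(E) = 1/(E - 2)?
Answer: -321577910 - 6638*I*√3/9 ≈ -3.2158e+8 - 1277.5*I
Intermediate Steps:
u(E) = 1/(-2 + E)
K(z) = z^(3/2)
R = -7 - I*√3/9 (R = (1/(-2 - 1))^(3/2) - 1*7 = (1/(-3))^(3/2) - 7 = (-⅓)^(3/2) - 7 = -I*√3/9 - 7 = -7 - I*√3/9 ≈ -7.0 - 0.19245*I)
(-19694 + 13056)*(48438 + (-1)³*R) = (-19694 + 13056)*(48438 + (-1)³*(-7 - I*√3/9)) = -6638*(48438 - (-7 - I*√3/9)) = -6638*(48438 + (7 + I*√3/9)) = -6638*(48445 + I*√3/9) = -321577910 - 6638*I*√3/9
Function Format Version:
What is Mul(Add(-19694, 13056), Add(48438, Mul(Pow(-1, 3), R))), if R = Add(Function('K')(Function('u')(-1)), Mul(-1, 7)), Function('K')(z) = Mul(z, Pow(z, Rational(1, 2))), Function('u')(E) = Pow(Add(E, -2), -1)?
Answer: Add(-321577910, Mul(Rational(-6638, 9), I, Pow(3, Rational(1, 2)))) ≈ Add(-3.2158e+8, Mul(-1277.5, I))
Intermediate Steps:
Function('u')(E) = Pow(Add(-2, E), -1)
Function('K')(z) = Pow(z, Rational(3, 2))
R = Add(-7, Mul(Rational(-1, 9), I, Pow(3, Rational(1, 2)))) (R = Add(Pow(Pow(Add(-2, -1), -1), Rational(3, 2)), Mul(-1, 7)) = Add(Pow(Pow(-3, -1), Rational(3, 2)), -7) = Add(Pow(Rational(-1, 3), Rational(3, 2)), -7) = Add(Mul(Rational(-1, 9), I, Pow(3, Rational(1, 2))), -7) = Add(-7, Mul(Rational(-1, 9), I, Pow(3, Rational(1, 2)))) ≈ Add(-7.0000, Mul(-0.19245, I)))
Mul(Add(-19694, 13056), Add(48438, Mul(Pow(-1, 3), R))) = Mul(Add(-19694, 13056), Add(48438, Mul(Pow(-1, 3), Add(-7, Mul(Rational(-1, 9), I, Pow(3, Rational(1, 2))))))) = Mul(-6638, Add(48438, Mul(-1, Add(-7, Mul(Rational(-1, 9), I, Pow(3, Rational(1, 2))))))) = Mul(-6638, Add(48438, Add(7, Mul(Rational(1, 9), I, Pow(3, Rational(1, 2)))))) = Mul(-6638, Add(48445, Mul(Rational(1, 9), I, Pow(3, Rational(1, 2))))) = Add(-321577910, Mul(Rational(-6638, 9), I, Pow(3, Rational(1, 2))))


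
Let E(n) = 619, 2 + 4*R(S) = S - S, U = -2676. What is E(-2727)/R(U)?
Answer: -1238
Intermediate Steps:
R(S) = -½ (R(S) = -½ + (S - S)/4 = -½ + (¼)*0 = -½ + 0 = -½)
E(-2727)/R(U) = 619/(-½) = 619*(-2) = -1238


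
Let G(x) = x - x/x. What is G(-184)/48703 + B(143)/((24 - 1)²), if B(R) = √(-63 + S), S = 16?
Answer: -185/48703 + I*√47/529 ≈ -0.0037985 + 0.01296*I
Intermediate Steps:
G(x) = -1 + x (G(x) = x - 1*1 = x - 1 = -1 + x)
B(R) = I*√47 (B(R) = √(-63 + 16) = √(-47) = I*√47)
G(-184)/48703 + B(143)/((24 - 1)²) = (-1 - 184)/48703 + (I*√47)/((24 - 1)²) = -185*1/48703 + (I*√47)/(23²) = -185/48703 + (I*√47)/529 = -185/48703 + (I*√47)*(1/529) = -185/48703 + I*√47/529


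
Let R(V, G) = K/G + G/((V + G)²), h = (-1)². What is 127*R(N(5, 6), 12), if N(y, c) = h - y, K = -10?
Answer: -3937/48 ≈ -82.021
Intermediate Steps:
h = 1
N(y, c) = 1 - y
R(V, G) = -10/G + G/(G + V)² (R(V, G) = -10/G + G/((V + G)²) = -10/G + G/((G + V)²) = -10/G + G/(G + V)²)
127*R(N(5, 6), 12) = 127*(-10/12 + 12/(12 + (1 - 1*5))²) = 127*(-10*1/12 + 12/(12 + (1 - 5))²) = 127*(-⅚ + 12/(12 - 4)²) = 127*(-⅚ + 12/8²) = 127*(-⅚ + 12*(1/64)) = 127*(-⅚ + 3/16) = 127*(-31/48) = -3937/48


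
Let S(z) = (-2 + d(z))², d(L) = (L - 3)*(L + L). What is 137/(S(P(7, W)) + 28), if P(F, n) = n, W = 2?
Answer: 137/64 ≈ 2.1406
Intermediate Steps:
d(L) = 2*L*(-3 + L) (d(L) = (-3 + L)*(2*L) = 2*L*(-3 + L))
S(z) = (-2 + 2*z*(-3 + z))²
137/(S(P(7, W)) + 28) = 137/(4*(-1 + 2*(-3 + 2))² + 28) = 137/(4*(-1 + 2*(-1))² + 28) = 137/(4*(-1 - 2)² + 28) = 137/(4*(-3)² + 28) = 137/(4*9 + 28) = 137/(36 + 28) = 137/64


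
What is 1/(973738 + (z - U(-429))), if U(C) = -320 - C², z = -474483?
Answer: 1/683616 ≈ 1.4628e-6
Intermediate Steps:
1/(973738 + (z - U(-429))) = 1/(973738 + (-474483 - (-320 - 1*(-429)²))) = 1/(973738 + (-474483 - (-320 - 1*184041))) = 1/(973738 + (-474483 - (-320 - 184041))) = 1/(973738 + (-474483 - 1*(-184361))) = 1/(973738 + (-474483 + 184361)) = 1/(973738 - 290122) = 1/683616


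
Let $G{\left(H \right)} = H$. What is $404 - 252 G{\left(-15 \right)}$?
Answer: $4184$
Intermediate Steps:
$404 - 252 G{\left(-15 \right)} = 404 - -3780 = 404 + 3780 = 4184$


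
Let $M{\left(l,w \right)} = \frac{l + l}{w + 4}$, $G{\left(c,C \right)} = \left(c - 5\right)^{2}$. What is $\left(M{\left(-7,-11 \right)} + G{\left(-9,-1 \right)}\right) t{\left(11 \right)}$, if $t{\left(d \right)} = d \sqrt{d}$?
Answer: $2178 \sqrt{11} \approx 7223.6$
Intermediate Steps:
$G{\left(c,C \right)} = \left(-5 + c\right)^{2}$
$M{\left(l,w \right)} = \frac{2 l}{4 + w}$
$t{\left(d \right)} = d^{\frac{3}{2}}$
$\left(M{\left(-7,-11 \right)} + G{\left(-9,-1 \right)}\right) t{\left(11 \right)} = \left(2 \left(-7\right) \frac{1}{4 - 11} + \left(-5 - 9\right)^{2}\right) 11^{\frac{3}{2}} = \left(2 \left(-7\right) \frac{1}{-7} + \left(-14\right)^{2}\right) 11 \sqrt{11} = \left(2 \left(-7\right) \left(- \frac{1}{7}\right) + 196\right) 11 \sqrt{11} = \left(2 + 196\right) 11 \sqrt{11} = 198 \cdot 11 \sqrt{11} = 2178 \sqrt{11}$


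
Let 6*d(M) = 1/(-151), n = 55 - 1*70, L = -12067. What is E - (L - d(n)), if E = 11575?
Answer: 21419651/906 ≈ 23642.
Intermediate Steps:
n = -15 (n = 55 - 70 = -15)
d(M) = -1/906 (d(M) = (⅙)/(-151) = (⅙)*(-1/151) = -1/906)
E - (L - d(n)) = 11575 - (-12067 - 1*(-1/906)) = 11575 - (-12067 + 1/906) = 11575 - 1*(-10932701/906) = 11575 + 10932701/906 = 21419651/906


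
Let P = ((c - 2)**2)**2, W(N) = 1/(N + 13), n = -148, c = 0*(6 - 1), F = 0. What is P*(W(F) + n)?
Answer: -30768/13 ≈ -2366.8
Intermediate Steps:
c = 0 (c = 0*5 = 0)
W(N) = 1/(13 + N)
P = 16 (P = ((0 - 2)**2)**2 = ((-2)**2)**2 = 4**2 = 16)
P*(W(F) + n) = 16*(1/(13 + 0) - 148) = 16*(1/13 - 148) = 16*(-1923/13) = -30768/13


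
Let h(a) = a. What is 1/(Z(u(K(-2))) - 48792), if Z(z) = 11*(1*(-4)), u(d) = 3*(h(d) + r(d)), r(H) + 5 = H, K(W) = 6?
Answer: -1/48836 ≈ -2.0477e-5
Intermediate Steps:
r(H) = -5 + H
u(d) = -15 + 6*d (u(d) = 3*(d + (-5 + d)) = 3*(-5 + 2*d) = -15 + 6*d)
Z(z) = -44 (Z(z) = 11*(-4) = -44)
1/(Z(u(K(-2))) - 48792) = 1/(-44 - 48792) = 1/(-48836) = -1/48836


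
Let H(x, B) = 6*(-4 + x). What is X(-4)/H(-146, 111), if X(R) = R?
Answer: 1/225 ≈ 0.0044444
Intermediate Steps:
H(x, B) = -24 + 6*x
X(-4)/H(-146, 111) = -4/(-24 + 6*(-146)) = -4/(-24 - 876) = -4/(-900) = -4*(-1/900) = 1/225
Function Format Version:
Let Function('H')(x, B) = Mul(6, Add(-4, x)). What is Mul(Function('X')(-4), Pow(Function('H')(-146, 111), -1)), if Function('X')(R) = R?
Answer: Rational(1, 225) ≈ 0.0044444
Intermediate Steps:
Function('H')(x, B) = Add(-24, Mul(6, x))
Mul(Function('X')(-4), Pow(Function('H')(-146, 111), -1)) = Mul(-4, Pow(Add(-24, Mul(6, -146)), -1)) = Mul(-4, Pow(Add(-24, -876), -1)) = Mul(-4, Pow(-900, -1)) = Mul(-4, Rational(-1, 900)) = Rational(1, 225)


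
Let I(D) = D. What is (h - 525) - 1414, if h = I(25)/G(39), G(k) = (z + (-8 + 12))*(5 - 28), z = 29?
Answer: -1471726/759 ≈ -1939.0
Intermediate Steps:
G(k) = -759 (G(k) = (29 + (-8 + 12))*(5 - 28) = (29 + 4)*(-23) = 33*(-23) = -759)
h = -25/759 (h = 25/(-759) = 25*(-1/759) = -25/759 ≈ -0.032938)
(h - 525) - 1414 = (-25/759 - 525) - 1414 = -398500/759 - 1414 = -1471726/759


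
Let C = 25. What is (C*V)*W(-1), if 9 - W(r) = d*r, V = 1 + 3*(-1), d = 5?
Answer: -700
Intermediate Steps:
V = -2 (V = 1 - 3 = -2)
W(r) = 9 - 5*r
(C*V)*W(-1) = (25*(-2))*(9 - 5*(-1)) = -50*(9 + 5) = -50*14 = -700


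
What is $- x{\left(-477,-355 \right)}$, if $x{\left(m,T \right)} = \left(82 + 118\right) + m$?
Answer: $277$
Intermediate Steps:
$x{\left(m,T \right)} = 200 + m$
$- x{\left(-477,-355 \right)} = - (200 - 477) = \left(-1\right) \left(-277\right) = 277$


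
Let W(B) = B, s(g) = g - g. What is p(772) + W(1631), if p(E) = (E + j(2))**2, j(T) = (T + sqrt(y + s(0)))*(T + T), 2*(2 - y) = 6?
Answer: 610015 + 6240*I ≈ 6.1002e+5 + 6240.0*I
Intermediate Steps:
s(g) = 0
y = -1 (y = 2 - 1/2*6 = 2 - 3 = -1)
j(T) = 2*T*(I + T) (j(T) = (T + sqrt(-1 + 0))*(T + T) = (T + sqrt(-1))*(2*T) = (T + I)*(2*T) = (I + T)*(2*T) = 2*T*(I + T))
p(E) = (8 + E + 4*I)**2 (p(E) = (E + 2*2*(I + 2))**2 = (E + 2*2*(2 + I))**2 = (E + (8 + 4*I))**2 = (8 + E + 4*I)**2)
p(772) + W(1631) = (8 + 772 + 4*I)**2 + 1631 = (780 + 4*I)**2 + 1631 = 1631 + (780 + 4*I)**2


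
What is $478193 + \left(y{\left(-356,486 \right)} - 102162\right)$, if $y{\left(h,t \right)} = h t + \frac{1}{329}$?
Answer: $\frac{66791936}{329} \approx 2.0302 \cdot 10^{5}$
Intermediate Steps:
$y{\left(h,t \right)} = \frac{1}{329} + h t$ ($y{\left(h,t \right)} = h t + \frac{1}{329} = \frac{1}{329} + h t$)
$478193 + \left(y{\left(-356,486 \right)} - 102162\right) = 478193 + \left(\left(\frac{1}{329} - 173016\right) - 102162\right) = 478193 - \frac{90533561}{329} = \frac{66791936}{329}$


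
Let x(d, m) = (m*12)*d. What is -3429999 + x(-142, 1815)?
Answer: -6522759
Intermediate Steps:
x(d, m) = 12*d*m (x(d, m) = (12*m)*d = 12*d*m)
-3429999 + x(-142, 1815) = -3429999 + 12*(-142)*1815 = -3429999 - 3092760 = -6522759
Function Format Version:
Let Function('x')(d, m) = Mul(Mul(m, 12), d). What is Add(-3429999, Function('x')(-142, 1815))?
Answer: -6522759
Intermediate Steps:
Function('x')(d, m) = Mul(12, d, m) (Function('x')(d, m) = Mul(Mul(12, m), d) = Mul(12, d, m))
Add(-3429999, Function('x')(-142, 1815)) = Add(-3429999, Mul(12, -142, 1815)) = Add(-3429999, -3092760) = -6522759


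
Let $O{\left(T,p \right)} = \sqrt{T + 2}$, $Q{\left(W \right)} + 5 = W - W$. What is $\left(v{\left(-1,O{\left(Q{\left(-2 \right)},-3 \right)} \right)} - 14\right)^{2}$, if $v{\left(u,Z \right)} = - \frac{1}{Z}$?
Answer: $\frac{\left(42 - i \sqrt{3}\right)^{2}}{9} \approx 195.67 - 16.166 i$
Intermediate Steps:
$Q{\left(W \right)} = -5$ ($Q{\left(W \right)} = -5 + \left(W - W\right) = -5 + 0 = -5$)
$O{\left(T,p \right)} = \sqrt{2 + T}$
$\left(v{\left(-1,O{\left(Q{\left(-2 \right)},-3 \right)} \right)} - 14\right)^{2} = \left(- \frac{1}{\sqrt{2 - 5}} - 14\right)^{2} = \left(- \frac{1}{\sqrt{-3}} - 14\right)^{2} = \left(- \frac{1}{i \sqrt{3}} - 14\right)^{2} = \left(- \frac{\left(-1\right) i \sqrt{3}}{3} - 14\right)^{2} = \left(\frac{i \sqrt{3}}{3} - 14\right)^{2} = \left(-14 + \frac{i \sqrt{3}}{3}\right)^{2}$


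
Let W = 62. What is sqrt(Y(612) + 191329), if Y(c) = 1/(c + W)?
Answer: sqrt(86916173478)/674 ≈ 437.41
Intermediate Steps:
Y(c) = 1/(62 + c) (Y(c) = 1/(c + 62) = 1/(62 + c))
sqrt(Y(612) + 191329) = sqrt(1/(62 + 612) + 191329) = sqrt(1/674 + 191329) = sqrt(128955747/674) = sqrt(86916173478)/674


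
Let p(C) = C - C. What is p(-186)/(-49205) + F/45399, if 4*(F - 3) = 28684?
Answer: 7174/45399 ≈ 0.15802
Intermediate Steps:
p(C) = 0
F = 7174 (F = 3 + (¼)*28684 = 3 + 7171 = 7174)
p(-186)/(-49205) + F/45399 = 0/(-49205) + 7174/45399 = 0*(-1/49205) + 7174*(1/45399) = 0 + 7174/45399 = 7174/45399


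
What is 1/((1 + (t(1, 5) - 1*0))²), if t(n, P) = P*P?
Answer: 1/676 ≈ 0.0014793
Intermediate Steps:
t(n, P) = P²
1/((1 + (t(1, 5) - 1*0))²) = 1/((1 + (5² - 1*0))²) = 1/((1 + (25 + 0))²) = 1/((1 + 25)²) = 1/(26²) = 1/676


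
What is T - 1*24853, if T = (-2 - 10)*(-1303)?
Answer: -9217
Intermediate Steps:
T = 15636 (T = -12*(-1303) = 15636)
T - 1*24853 = 15636 - 1*24853 = 15636 - 24853 = -9217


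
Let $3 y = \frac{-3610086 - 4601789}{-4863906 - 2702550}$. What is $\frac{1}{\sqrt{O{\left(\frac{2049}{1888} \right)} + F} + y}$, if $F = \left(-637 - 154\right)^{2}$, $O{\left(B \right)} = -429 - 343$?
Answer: $- \frac{186404372595000}{321991361035757436791} + \frac{515261307599424 \sqrt{624909}}{321991361035757436791} \approx 0.0012644$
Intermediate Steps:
$O{\left(B \right)} = -772$
$y = \frac{8211875}{22699368}$ ($y = \frac{\left(-3610086 - 4601789\right) \frac{1}{-4863906 - 2702550}}{3} = \frac{\left(-8211875\right) \frac{1}{-7566456}}{3} = \frac{\left(-8211875\right) \left(- \frac{1}{7566456}\right)}{3} = \frac{1}{3} \cdot \frac{8211875}{7566456} = \frac{8211875}{22699368} \approx 0.36177$)
$F = 625681$ ($F = \left(-791\right)^{2} = 625681$)
$\frac{1}{\sqrt{O{\left(\frac{2049}{1888} \right)} + F} + y} = \frac{1}{\sqrt{-772 + 625681} + \frac{8211875}{22699368}} = \frac{1}{\sqrt{624909} + \frac{8211875}{22699368}} = \frac{1}{\frac{8211875}{22699368} + \sqrt{624909}}$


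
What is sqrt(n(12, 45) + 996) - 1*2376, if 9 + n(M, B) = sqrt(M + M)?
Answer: -2376 + sqrt(987 + 2*sqrt(6)) ≈ -2344.5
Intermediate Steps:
n(M, B) = -9 + sqrt(2)*sqrt(M) (n(M, B) = -9 + sqrt(M + M) = -9 + sqrt(2*M) = -9 + sqrt(2)*sqrt(M))
sqrt(n(12, 45) + 996) - 1*2376 = sqrt((-9 + sqrt(2)*sqrt(12)) + 996) - 1*2376 = sqrt((-9 + sqrt(2)*(2*sqrt(3))) + 996) - 2376 = sqrt((-9 + 2*sqrt(6)) + 996) - 2376 = sqrt(987 + 2*sqrt(6)) - 2376 = -2376 + sqrt(987 + 2*sqrt(6))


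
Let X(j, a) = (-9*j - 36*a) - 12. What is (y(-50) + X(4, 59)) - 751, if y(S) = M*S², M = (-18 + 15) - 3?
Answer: -17923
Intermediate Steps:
M = -6 (M = -3 - 3 = -6)
y(S) = -6*S²
X(j, a) = -12 - 36*a - 9*j (X(j, a) = (-36*a - 9*j) - 12 = -12 - 36*a - 9*j)
(y(-50) + X(4, 59)) - 751 = (-6*(-50)² + (-12 - 36*59 - 9*4)) - 751 = (-6*2500 + (-12 - 2124 - 36)) - 751 = (-15000 - 2172) - 751 = -17172 - 751 = -17923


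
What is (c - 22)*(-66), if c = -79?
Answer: 6666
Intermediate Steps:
(c - 22)*(-66) = (-79 - 22)*(-66) = -101*(-66) = 6666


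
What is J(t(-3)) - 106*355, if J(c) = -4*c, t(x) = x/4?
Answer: -37627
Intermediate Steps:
t(x) = x/4 (t(x) = x*(¼) = x/4)
J(t(-3)) - 106*355 = -(-3) - 106*355 = -4*(-¾) - 37630 = 3 - 37630 = -37627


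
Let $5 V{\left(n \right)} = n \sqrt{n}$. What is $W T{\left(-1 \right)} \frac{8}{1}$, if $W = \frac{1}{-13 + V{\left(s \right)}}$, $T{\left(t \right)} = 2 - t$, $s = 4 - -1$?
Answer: $- \frac{78}{41} - \frac{6 \sqrt{5}}{41} \approx -2.2297$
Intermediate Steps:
$s = 5$ ($s = 4 + 1 = 5$)
$V{\left(n \right)} = \frac{n^{\frac{3}{2}}}{5}$ ($V{\left(n \right)} = \frac{n \sqrt{n}}{5} = \frac{n^{\frac{3}{2}}}{5}$)
$W = \frac{1}{-13 + \sqrt{5}}$ ($W = \frac{1}{-13 + \frac{5^{\frac{3}{2}}}{5}} = \frac{1}{-13 + \frac{5 \sqrt{5}}{5}} = \frac{1}{-13 + \sqrt{5}} \approx -0.092903$)
$W T{\left(-1 \right)} \frac{8}{1} = \left(- \frac{13}{164} - \frac{\sqrt{5}}{164}\right) \left(2 - -1\right) \frac{8}{1} = \left(- \frac{13}{164} - \frac{\sqrt{5}}{164}\right) \left(2 + 1\right) 8 \cdot 1 = \left(- \frac{13}{164} - \frac{\sqrt{5}}{164}\right) 3 \cdot 8 = \left(- \frac{39}{164} - \frac{3 \sqrt{5}}{164}\right) 8 = - \frac{78}{41} - \frac{6 \sqrt{5}}{41}$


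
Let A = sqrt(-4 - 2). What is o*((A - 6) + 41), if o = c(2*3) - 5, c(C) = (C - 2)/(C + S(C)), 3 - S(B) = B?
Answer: -385/3 - 11*I*sqrt(6)/3 ≈ -128.33 - 8.9815*I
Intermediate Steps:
A = I*sqrt(6) (A = sqrt(-6) = I*sqrt(6) ≈ 2.4495*I)
S(B) = 3 - B
c(C) = -2/3 + C/3 (c(C) = (C - 2)/(C + (3 - C)) = (-2 + C)/3 = (-2 + C)*(1/3) = -2/3 + C/3)
o = -11/3 (o = (-2/3 + (2*3)/3) - 5 = (-2/3 + (1/3)*6) - 5 = (-2/3 + 2) - 5 = 4/3 - 5 = -11/3 ≈ -3.6667)
o*((A - 6) + 41) = -11*((I*sqrt(6) - 6) + 41)/3 = -11*((-6 + I*sqrt(6)) + 41)/3 = -11*(35 + I*sqrt(6))/3 = -385/3 - 11*I*sqrt(6)/3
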